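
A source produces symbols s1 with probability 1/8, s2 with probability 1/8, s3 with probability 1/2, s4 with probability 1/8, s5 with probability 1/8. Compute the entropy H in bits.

Each probability is a power of 1/2, so log₂(1/p) is an integer.
H = Σ p·log₂(1/p) = 1/8·3 + 1/8·3 + 1/2·1 + 1/8·3 + 1/8·3 = 2 bits.

2 bits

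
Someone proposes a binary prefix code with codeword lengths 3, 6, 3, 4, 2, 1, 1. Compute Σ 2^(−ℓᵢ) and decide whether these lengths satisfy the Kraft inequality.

With common denominator 2^6 = 64: Σ 2^(−ℓᵢ) = 8/64 + 1/64 + 8/64 + 4/64 + 16/64 + 32/64 + 32/64 = 101/64 = 1.578125.
Kraft's inequality requires Σ ≤ 1; here Σ = 1.578125 > 1, so no such prefix code exists.

1.578125; no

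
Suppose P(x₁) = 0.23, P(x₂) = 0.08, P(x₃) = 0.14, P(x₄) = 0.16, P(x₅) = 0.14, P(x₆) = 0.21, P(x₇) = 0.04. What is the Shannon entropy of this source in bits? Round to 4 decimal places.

2.6550 bits

H = −Σ pᵢ log₂ pᵢ.
−0.23·log₂(0.23) = 0.4877
−0.08·log₂(0.08) = 0.2915
−0.14·log₂(0.14) = 0.3971
−0.16·log₂(0.16) = 0.4230
−0.14·log₂(0.14) = 0.3971
−0.21·log₂(0.21) = 0.4728
−0.04·log₂(0.04) = 0.1858
Sum ≈ 2.6550 → 2.6550 bits.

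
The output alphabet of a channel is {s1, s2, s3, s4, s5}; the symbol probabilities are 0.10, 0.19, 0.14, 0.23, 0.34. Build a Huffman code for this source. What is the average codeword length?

Repeatedly combine the two least-probable nodes; the expected code length is the sum of the merged weights.
merge 1/10 + 7/50 → 6/25
merge 19/100 + 23/100 → 21/50
merge 6/25 + 17/50 → 29/50
merge 21/50 + 29/50 → 1
L = 6/25 + 21/50 + 29/50 + 1 = 56/25 = 2.24 bits/symbol.

2.24 bits/symbol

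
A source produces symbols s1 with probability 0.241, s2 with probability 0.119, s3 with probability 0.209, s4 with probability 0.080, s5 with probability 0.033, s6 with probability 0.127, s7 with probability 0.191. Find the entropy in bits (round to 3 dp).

2.620 bits

H = −Σ pᵢ log₂ pᵢ.
−0.241·log₂(0.241) = 0.4947
−0.119·log₂(0.119) = 0.3654
−0.209·log₂(0.209) = 0.4720
−0.080·log₂(0.080) = 0.2915
−0.033·log₂(0.033) = 0.1624
−0.127·log₂(0.127) = 0.3781
−0.191·log₂(0.191) = 0.4562
Sum ≈ 2.6204 → 2.620 bits.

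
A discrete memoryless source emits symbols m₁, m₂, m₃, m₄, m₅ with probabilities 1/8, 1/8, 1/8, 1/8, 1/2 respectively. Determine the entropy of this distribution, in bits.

2 bits

Each probability is a power of 1/2, so log₂(1/p) is an integer.
H = Σ p·log₂(1/p) = 1/8·3 + 1/8·3 + 1/8·3 + 1/8·3 + 1/2·1 = 2 bits.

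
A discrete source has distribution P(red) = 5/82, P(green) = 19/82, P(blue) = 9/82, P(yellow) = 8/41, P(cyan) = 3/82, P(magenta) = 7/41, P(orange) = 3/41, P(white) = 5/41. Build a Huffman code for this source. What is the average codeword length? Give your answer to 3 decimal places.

Repeatedly combine the two least-probable nodes; the expected code length is the sum of the merged weights.
merge 3/82 + 5/82 → 4/41
merge 3/41 + 4/41 → 7/41
merge 9/82 + 5/41 → 19/82
merge 7/41 + 7/41 → 14/41
merge 8/41 + 19/82 → 35/82
merge 19/82 + 14/41 → 47/82
merge 35/82 + 47/82 → 1
L = 4/41 + 7/41 + 19/82 + 14/41 + 35/82 + 47/82 + 1 = 233/82 ≈ 2.841 bits/symbol.

2.841 bits/symbol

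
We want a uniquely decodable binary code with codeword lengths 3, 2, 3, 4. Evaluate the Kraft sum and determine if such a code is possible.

With common denominator 2^4 = 16: Σ 2^(−ℓᵢ) = 2/16 + 4/16 + 2/16 + 1/16 = 9/16 = 0.5625.
Kraft's inequality requires Σ ≤ 1; here Σ = 0.5625 ≤ 1, so such a prefix code exists.

0.5625; yes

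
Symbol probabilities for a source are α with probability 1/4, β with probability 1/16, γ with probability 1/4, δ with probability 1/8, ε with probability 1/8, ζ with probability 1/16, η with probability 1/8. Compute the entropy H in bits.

2.625 bits

Each probability is a power of 1/2, so log₂(1/p) is an integer.
H = Σ p·log₂(1/p) = 1/4·2 + 1/16·4 + 1/4·2 + 1/8·3 + 1/8·3 + 1/16·4 + 1/8·3 = 2.625 bits.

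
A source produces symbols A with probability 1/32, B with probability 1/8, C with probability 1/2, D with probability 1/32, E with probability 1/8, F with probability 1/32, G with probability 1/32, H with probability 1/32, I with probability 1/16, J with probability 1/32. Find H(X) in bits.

Each probability is a power of 1/2, so log₂(1/p) is an integer.
H = Σ p·log₂(1/p) = 1/32·5 + 1/8·3 + 1/2·1 + 1/32·5 + 1/8·3 + 1/32·5 + 1/32·5 + 1/32·5 + 1/16·4 + 1/32·5 = 2.4375 bits.

2.4375 bits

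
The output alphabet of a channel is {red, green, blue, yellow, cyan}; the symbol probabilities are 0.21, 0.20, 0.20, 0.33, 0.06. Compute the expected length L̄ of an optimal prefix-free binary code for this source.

2.26 bits/symbol

Repeatedly combine the two least-probable nodes; the expected code length is the sum of the merged weights.
merge 3/50 + 1/5 → 13/50
merge 1/5 + 21/100 → 41/100
merge 13/50 + 33/100 → 59/100
merge 41/100 + 59/100 → 1
L = 13/50 + 41/100 + 59/100 + 1 = 113/50 = 2.26 bits/symbol.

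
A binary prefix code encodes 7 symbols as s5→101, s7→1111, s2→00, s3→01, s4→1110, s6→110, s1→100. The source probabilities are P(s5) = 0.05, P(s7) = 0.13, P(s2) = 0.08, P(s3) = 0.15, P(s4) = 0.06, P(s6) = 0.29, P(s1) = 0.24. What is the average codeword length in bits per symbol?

L̄ = Σ pᵢ·ℓᵢ = 0.05·3 + 0.13·4 + 0.08·2 + 0.15·2 + 0.06·4 + 0.29·3 + 0.24·3 = 2.96 bits/symbol.

2.96 bits/symbol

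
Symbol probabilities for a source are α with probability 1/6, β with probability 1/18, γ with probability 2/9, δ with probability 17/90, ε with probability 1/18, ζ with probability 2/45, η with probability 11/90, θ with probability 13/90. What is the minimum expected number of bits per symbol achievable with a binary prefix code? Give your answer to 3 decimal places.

Repeatedly combine the two least-probable nodes; the expected code length is the sum of the merged weights.
merge 2/45 + 1/18 → 1/10
merge 1/18 + 1/10 → 7/45
merge 11/90 + 13/90 → 4/15
merge 7/45 + 1/6 → 29/90
merge 17/90 + 2/9 → 37/90
merge 4/15 + 29/90 → 53/90
merge 37/90 + 53/90 → 1
L = 1/10 + 7/45 + 4/15 + 29/90 + 37/90 + 53/90 + 1 = 128/45 ≈ 2.844 bits/symbol.

2.844 bits/symbol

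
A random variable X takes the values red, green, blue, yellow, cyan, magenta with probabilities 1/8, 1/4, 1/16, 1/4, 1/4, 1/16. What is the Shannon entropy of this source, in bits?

2.375 bits

Each probability is a power of 1/2, so log₂(1/p) is an integer.
H = Σ p·log₂(1/p) = 1/8·3 + 1/4·2 + 1/16·4 + 1/4·2 + 1/4·2 + 1/16·4 = 2.375 bits.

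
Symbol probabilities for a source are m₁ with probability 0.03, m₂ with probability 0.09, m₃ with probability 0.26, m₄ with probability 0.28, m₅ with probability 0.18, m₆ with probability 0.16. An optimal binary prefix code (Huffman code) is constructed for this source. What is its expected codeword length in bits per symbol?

2.4 bits/symbol

Repeatedly combine the two least-probable nodes; the expected code length is the sum of the merged weights.
merge 3/100 + 9/100 → 3/25
merge 3/25 + 4/25 → 7/25
merge 9/50 + 13/50 → 11/25
merge 7/25 + 7/25 → 14/25
merge 11/25 + 14/25 → 1
L = 3/25 + 7/25 + 11/25 + 14/25 + 1 = 12/5 = 2.4 bits/symbol.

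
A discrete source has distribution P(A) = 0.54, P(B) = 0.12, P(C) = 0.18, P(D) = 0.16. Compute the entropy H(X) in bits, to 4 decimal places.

H = −Σ pᵢ log₂ pᵢ.
−0.54·log₂(0.54) = 0.4800
−0.12·log₂(0.12) = 0.3671
−0.18·log₂(0.18) = 0.4453
−0.16·log₂(0.16) = 0.4230
Sum ≈ 1.7154 → 1.7154 bits.

1.7154 bits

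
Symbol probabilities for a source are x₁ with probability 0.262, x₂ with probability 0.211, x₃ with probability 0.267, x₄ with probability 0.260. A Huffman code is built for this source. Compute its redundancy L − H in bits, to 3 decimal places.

0.006 bits

Entropy H = −Σ p log₂ p ≈ 1.9939 bits.
Huffman merges: 211/1000+13/50→471/1000; 131/500+267/1000→529/1000; 471/1000+529/1000→1. L = 2 ≈ 2.0000.
L − H = 2.0000 − 1.9939 = 0.006 bits.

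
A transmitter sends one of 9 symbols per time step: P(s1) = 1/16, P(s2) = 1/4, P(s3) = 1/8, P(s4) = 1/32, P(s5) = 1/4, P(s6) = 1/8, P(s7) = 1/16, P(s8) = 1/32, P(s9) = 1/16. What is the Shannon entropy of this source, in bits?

Each probability is a power of 1/2, so log₂(1/p) is an integer.
H = Σ p·log₂(1/p) = 1/16·4 + 1/4·2 + 1/8·3 + 1/32·5 + 1/4·2 + 1/8·3 + 1/16·4 + 1/32·5 + 1/16·4 = 2.8125 bits.

2.8125 bits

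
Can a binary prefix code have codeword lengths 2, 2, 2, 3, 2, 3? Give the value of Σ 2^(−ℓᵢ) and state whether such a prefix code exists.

1.25; no

With common denominator 2^3 = 8: Σ 2^(−ℓᵢ) = 2/8 + 2/8 + 2/8 + 1/8 + 2/8 + 1/8 = 10/8 = 1.25.
Kraft's inequality requires Σ ≤ 1; here Σ = 1.25 > 1, so no such prefix code exists.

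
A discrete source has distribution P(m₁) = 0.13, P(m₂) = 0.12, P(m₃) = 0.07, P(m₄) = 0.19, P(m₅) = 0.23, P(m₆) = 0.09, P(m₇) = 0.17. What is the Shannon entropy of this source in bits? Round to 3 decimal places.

2.708 bits

H = −Σ pᵢ log₂ pᵢ.
−0.13·log₂(0.13) = 0.3826
−0.12·log₂(0.12) = 0.3671
−0.07·log₂(0.07) = 0.2686
−0.19·log₂(0.19) = 0.4552
−0.23·log₂(0.23) = 0.4877
−0.09·log₂(0.09) = 0.3127
−0.17·log₂(0.17) = 0.4346
Sum ≈ 2.7084 → 2.708 bits.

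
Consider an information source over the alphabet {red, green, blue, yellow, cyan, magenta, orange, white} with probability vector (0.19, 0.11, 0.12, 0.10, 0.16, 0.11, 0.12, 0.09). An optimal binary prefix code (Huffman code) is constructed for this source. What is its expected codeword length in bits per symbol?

Repeatedly combine the two least-probable nodes; the expected code length is the sum of the merged weights.
merge 9/100 + 1/10 → 19/100
merge 11/100 + 11/100 → 11/50
merge 3/25 + 3/25 → 6/25
merge 4/25 + 19/100 → 7/20
merge 19/100 + 11/50 → 41/100
merge 6/25 + 7/20 → 59/100
merge 41/100 + 59/100 → 1
L = 19/100 + 11/50 + 6/25 + 7/20 + 41/100 + 59/100 + 1 = 3 bits/symbol.

3 bits/symbol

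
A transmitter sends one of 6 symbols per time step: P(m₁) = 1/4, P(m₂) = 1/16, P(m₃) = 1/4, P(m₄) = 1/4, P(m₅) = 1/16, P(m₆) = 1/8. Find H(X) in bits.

2.375 bits

Each probability is a power of 1/2, so log₂(1/p) is an integer.
H = Σ p·log₂(1/p) = 1/4·2 + 1/16·4 + 1/4·2 + 1/4·2 + 1/16·4 + 1/8·3 = 2.375 bits.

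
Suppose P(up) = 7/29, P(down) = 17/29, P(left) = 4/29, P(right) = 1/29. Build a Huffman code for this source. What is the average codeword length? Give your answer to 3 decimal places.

1.586 bits/symbol

Repeatedly combine the two least-probable nodes; the expected code length is the sum of the merged weights.
merge 1/29 + 4/29 → 5/29
merge 5/29 + 7/29 → 12/29
merge 12/29 + 17/29 → 1
L = 5/29 + 12/29 + 1 = 46/29 ≈ 1.586 bits/symbol.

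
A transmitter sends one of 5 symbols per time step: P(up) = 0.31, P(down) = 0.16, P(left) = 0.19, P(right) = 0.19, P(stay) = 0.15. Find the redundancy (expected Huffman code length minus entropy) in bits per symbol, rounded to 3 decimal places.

Entropy H = −Σ p log₂ p ≈ 2.2678 bits.
Huffman merges: 3/20+4/25→31/100; 19/100+19/100→19/50; 31/100+31/100→31/50; 19/50+31/50→1. L = 231/100 ≈ 2.3100.
L − H = 2.3100 − 2.2678 = 0.042 bits.

0.042 bits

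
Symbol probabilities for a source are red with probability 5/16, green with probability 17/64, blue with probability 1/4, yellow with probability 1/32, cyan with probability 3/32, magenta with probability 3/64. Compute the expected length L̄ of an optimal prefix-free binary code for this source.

2.25 bits/symbol

Repeatedly combine the two least-probable nodes; the expected code length is the sum of the merged weights.
merge 1/32 + 3/64 → 5/64
merge 5/64 + 3/32 → 11/64
merge 11/64 + 1/4 → 27/64
merge 17/64 + 5/16 → 37/64
merge 27/64 + 37/64 → 1
L = 5/64 + 11/64 + 27/64 + 37/64 + 1 = 9/4 = 2.25 bits/symbol.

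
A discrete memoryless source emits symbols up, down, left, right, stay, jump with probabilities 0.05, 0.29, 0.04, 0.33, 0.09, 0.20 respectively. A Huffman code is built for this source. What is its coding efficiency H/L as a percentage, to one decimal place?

Entropy H = −Σ p log₂ p ≈ 2.2246 bits.
Huffman merges: 1/25+1/20→9/100; 9/100+9/100→9/50; 9/50+1/5→19/50; 29/100+33/100→31/50; 19/50+31/50→1. L = 227/100 ≈ 2.2700.
Efficiency = H/L = 2.2246/2.2700 = 98.0%.

98.0%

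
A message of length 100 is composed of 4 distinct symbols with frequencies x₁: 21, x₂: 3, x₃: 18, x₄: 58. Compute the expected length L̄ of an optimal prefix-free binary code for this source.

Probabilities are the counts divided by 100.
Repeatedly combine the two least-probable nodes; the expected code length is the sum of the merged weights.
merge 3/100 + 9/50 → 21/100
merge 21/100 + 21/100 → 21/50
merge 21/50 + 29/50 → 1
L = 21/100 + 21/50 + 1 = 163/100 = 1.63 bits/symbol.

1.63 bits/symbol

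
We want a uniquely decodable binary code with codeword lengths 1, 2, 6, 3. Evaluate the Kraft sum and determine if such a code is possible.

With common denominator 2^6 = 64: Σ 2^(−ℓᵢ) = 32/64 + 16/64 + 1/64 + 8/64 = 57/64 = 0.890625.
Kraft's inequality requires Σ ≤ 1; here Σ = 0.890625 ≤ 1, so such a prefix code exists.

0.890625; yes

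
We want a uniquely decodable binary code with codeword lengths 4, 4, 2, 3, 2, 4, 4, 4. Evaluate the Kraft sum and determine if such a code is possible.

0.9375; yes

With common denominator 2^4 = 16: Σ 2^(−ℓᵢ) = 1/16 + 1/16 + 4/16 + 2/16 + 4/16 + 1/16 + 1/16 + 1/16 = 15/16 = 0.9375.
Kraft's inequality requires Σ ≤ 1; here Σ = 0.9375 ≤ 1, so such a prefix code exists.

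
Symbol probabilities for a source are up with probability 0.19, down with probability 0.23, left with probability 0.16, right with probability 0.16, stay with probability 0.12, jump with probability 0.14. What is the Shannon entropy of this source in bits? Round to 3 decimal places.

H = −Σ pᵢ log₂ pᵢ.
−0.19·log₂(0.19) = 0.4552
−0.23·log₂(0.23) = 0.4877
−0.16·log₂(0.16) = 0.4230
−0.16·log₂(0.16) = 0.4230
−0.12·log₂(0.12) = 0.3671
−0.14·log₂(0.14) = 0.3971
Sum ≈ 2.5531 → 2.553 bits.

2.553 bits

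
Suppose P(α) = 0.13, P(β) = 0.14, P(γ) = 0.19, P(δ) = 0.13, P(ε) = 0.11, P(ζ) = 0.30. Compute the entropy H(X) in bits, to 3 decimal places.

H = −Σ pᵢ log₂ pᵢ.
−0.13·log₂(0.13) = 0.3826
−0.14·log₂(0.14) = 0.3971
−0.19·log₂(0.19) = 0.4552
−0.13·log₂(0.13) = 0.3826
−0.11·log₂(0.11) = 0.3503
−0.30·log₂(0.30) = 0.5211
Sum ≈ 2.4890 → 2.489 bits.

2.489 bits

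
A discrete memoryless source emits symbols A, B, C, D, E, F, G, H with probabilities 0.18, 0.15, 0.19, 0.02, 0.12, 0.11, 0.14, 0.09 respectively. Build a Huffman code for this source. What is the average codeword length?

Repeatedly combine the two least-probable nodes; the expected code length is the sum of the merged weights.
merge 1/50 + 9/100 → 11/100
merge 11/100 + 11/100 → 11/50
merge 3/25 + 7/50 → 13/50
merge 3/20 + 9/50 → 33/100
merge 19/100 + 11/50 → 41/100
merge 13/50 + 33/100 → 59/100
merge 41/100 + 59/100 → 1
L = 11/100 + 11/50 + 13/50 + 33/100 + 41/100 + 59/100 + 1 = 73/25 = 2.92 bits/symbol.

2.92 bits/symbol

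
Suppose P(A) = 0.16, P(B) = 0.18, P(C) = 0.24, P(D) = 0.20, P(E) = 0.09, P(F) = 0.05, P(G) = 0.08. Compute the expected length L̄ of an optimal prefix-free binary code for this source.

Repeatedly combine the two least-probable nodes; the expected code length is the sum of the merged weights.
merge 1/20 + 2/25 → 13/100
merge 9/100 + 13/100 → 11/50
merge 4/25 + 9/50 → 17/50
merge 1/5 + 11/50 → 21/50
merge 6/25 + 17/50 → 29/50
merge 21/50 + 29/50 → 1
L = 13/100 + 11/50 + 17/50 + 21/50 + 29/50 + 1 = 269/100 = 2.69 bits/symbol.

2.69 bits/symbol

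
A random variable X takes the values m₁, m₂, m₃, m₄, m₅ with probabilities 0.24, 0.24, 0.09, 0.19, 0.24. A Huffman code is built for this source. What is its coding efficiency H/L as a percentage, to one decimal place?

98.7%

Entropy H = −Σ p log₂ p ≈ 2.2503 bits.
Huffman merges: 9/100+19/100→7/25; 6/25+6/25→12/25; 6/25+7/25→13/25; 12/25+13/25→1. L = 57/25 ≈ 2.2800.
Efficiency = H/L = 2.2503/2.2800 = 98.7%.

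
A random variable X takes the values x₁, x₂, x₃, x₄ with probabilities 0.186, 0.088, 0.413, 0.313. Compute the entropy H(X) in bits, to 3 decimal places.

1.811 bits

H = −Σ pᵢ log₂ pᵢ.
−0.186·log₂(0.186) = 0.4514
−0.088·log₂(0.088) = 0.3086
−0.413·log₂(0.413) = 0.5269
−0.313·log₂(0.313) = 0.5245
Sum ≈ 1.8113 → 1.811 bits.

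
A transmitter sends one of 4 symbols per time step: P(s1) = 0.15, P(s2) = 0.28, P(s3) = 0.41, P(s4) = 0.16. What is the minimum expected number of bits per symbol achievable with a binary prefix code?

Repeatedly combine the two least-probable nodes; the expected code length is the sum of the merged weights.
merge 3/20 + 4/25 → 31/100
merge 7/25 + 31/100 → 59/100
merge 41/100 + 59/100 → 1
L = 31/100 + 59/100 + 1 = 19/10 = 1.9 bits/symbol.

1.9 bits/symbol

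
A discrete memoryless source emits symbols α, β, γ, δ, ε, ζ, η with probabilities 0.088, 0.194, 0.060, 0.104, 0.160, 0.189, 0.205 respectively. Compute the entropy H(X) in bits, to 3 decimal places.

H = −Σ pᵢ log₂ pᵢ.
−0.088·log₂(0.088) = 0.3086
−0.194·log₂(0.194) = 0.4590
−0.060·log₂(0.060) = 0.2435
−0.104·log₂(0.104) = 0.3396
−0.160·log₂(0.160) = 0.4230
−0.189·log₂(0.189) = 0.4543
−0.205·log₂(0.205) = 0.4687
Sum ≈ 2.6966 → 2.697 bits.

2.697 bits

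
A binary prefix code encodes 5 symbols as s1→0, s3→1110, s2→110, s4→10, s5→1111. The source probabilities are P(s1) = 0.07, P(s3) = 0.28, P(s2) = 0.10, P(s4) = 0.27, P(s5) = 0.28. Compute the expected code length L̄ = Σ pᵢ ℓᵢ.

3.15 bits/symbol

L̄ = Σ pᵢ·ℓᵢ = 0.07·1 + 0.28·4 + 0.10·3 + 0.27·2 + 0.28·4 = 3.15 bits/symbol.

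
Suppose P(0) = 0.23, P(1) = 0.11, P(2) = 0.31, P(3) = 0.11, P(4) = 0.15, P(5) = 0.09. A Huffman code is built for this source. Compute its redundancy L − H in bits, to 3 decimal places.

Entropy H = −Σ p log₂ p ≈ 2.4352 bits.
Huffman merges: 9/100+11/100→1/5; 11/100+3/20→13/50; 1/5+23/100→43/100; 13/50+31/100→57/100; 43/100+57/100→1. L = 123/50 ≈ 2.4600.
L − H = 2.4600 − 2.4352 = 0.025 bits.

0.025 bits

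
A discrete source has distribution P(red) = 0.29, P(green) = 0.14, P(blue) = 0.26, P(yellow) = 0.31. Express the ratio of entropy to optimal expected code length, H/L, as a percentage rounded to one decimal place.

97.2%

Entropy H = −Σ p log₂ p ≈ 1.9441 bits.
Huffman merges: 7/50+13/50→2/5; 29/100+31/100→3/5; 2/5+3/5→1. L = 2 ≈ 2.0000.
Efficiency = H/L = 1.9441/2.0000 = 97.2%.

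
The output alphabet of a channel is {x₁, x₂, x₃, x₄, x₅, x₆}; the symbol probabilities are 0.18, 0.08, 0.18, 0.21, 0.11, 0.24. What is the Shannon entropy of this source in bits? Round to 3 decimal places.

H = −Σ pᵢ log₂ pᵢ.
−0.18·log₂(0.18) = 0.4453
−0.08·log₂(0.08) = 0.2915
−0.18·log₂(0.18) = 0.4453
−0.21·log₂(0.21) = 0.4728
−0.11·log₂(0.11) = 0.3503
−0.24·log₂(0.24) = 0.4941
Sum ≈ 2.4994 → 2.499 bits.

2.499 bits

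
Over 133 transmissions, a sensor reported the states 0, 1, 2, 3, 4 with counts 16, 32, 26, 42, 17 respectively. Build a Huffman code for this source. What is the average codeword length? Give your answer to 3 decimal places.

2.248 bits/symbol

Probabilities are the counts divided by 133.
Repeatedly combine the two least-probable nodes; the expected code length is the sum of the merged weights.
merge 16/133 + 17/133 → 33/133
merge 26/133 + 32/133 → 58/133
merge 33/133 + 6/19 → 75/133
merge 58/133 + 75/133 → 1
L = 33/133 + 58/133 + 75/133 + 1 = 299/133 ≈ 2.248 bits/symbol.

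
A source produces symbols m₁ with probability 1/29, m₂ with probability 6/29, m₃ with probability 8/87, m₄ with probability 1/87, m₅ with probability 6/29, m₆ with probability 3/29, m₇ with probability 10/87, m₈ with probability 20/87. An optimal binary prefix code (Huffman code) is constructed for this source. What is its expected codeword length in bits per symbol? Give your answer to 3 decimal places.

2.747 bits/symbol

Repeatedly combine the two least-probable nodes; the expected code length is the sum of the merged weights.
merge 1/87 + 1/29 → 4/87
merge 4/87 + 8/87 → 4/29
merge 3/29 + 10/87 → 19/87
merge 4/29 + 6/29 → 10/29
merge 6/29 + 19/87 → 37/87
merge 20/87 + 10/29 → 50/87
merge 37/87 + 50/87 → 1
L = 4/87 + 4/29 + 19/87 + 10/29 + 37/87 + 50/87 + 1 = 239/87 ≈ 2.747 bits/symbol.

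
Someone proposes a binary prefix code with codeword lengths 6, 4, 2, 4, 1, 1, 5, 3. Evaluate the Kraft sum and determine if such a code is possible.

With common denominator 2^6 = 64: Σ 2^(−ℓᵢ) = 1/64 + 4/64 + 16/64 + 4/64 + 32/64 + 32/64 + 2/64 + 8/64 = 99/64 = 1.546875.
Kraft's inequality requires Σ ≤ 1; here Σ = 1.546875 > 1, so no such prefix code exists.

1.546875; no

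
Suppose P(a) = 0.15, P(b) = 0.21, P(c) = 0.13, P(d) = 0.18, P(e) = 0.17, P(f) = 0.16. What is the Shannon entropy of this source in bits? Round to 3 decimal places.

2.569 bits

H = −Σ pᵢ log₂ pᵢ.
−0.15·log₂(0.15) = 0.4105
−0.21·log₂(0.21) = 0.4728
−0.13·log₂(0.13) = 0.3826
−0.18·log₂(0.18) = 0.4453
−0.17·log₂(0.17) = 0.4346
−0.16·log₂(0.16) = 0.4230
Sum ≈ 2.5689 → 2.569 bits.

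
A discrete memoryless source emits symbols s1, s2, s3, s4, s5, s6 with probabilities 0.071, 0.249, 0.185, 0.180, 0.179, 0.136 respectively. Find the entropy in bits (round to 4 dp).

2.5018 bits

H = −Σ pᵢ log₂ pᵢ.
−0.071·log₂(0.071) = 0.2709
−0.249·log₂(0.249) = 0.4994
−0.185·log₂(0.185) = 0.4504
−0.180·log₂(0.180) = 0.4453
−0.179·log₂(0.179) = 0.4443
−0.136·log₂(0.136) = 0.3915
Sum ≈ 2.5018 → 2.5018 bits.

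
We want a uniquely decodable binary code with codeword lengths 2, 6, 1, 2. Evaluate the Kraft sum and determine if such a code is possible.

1.015625; no

With common denominator 2^6 = 64: Σ 2^(−ℓᵢ) = 16/64 + 1/64 + 32/64 + 16/64 = 65/64 = 1.015625.
Kraft's inequality requires Σ ≤ 1; here Σ = 1.015625 > 1, so no such prefix code exists.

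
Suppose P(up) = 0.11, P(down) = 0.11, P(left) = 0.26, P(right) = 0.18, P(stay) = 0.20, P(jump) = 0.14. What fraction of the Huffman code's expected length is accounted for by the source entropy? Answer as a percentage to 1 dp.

Entropy H = −Σ p log₂ p ≈ 2.5127 bits.
Huffman merges: 11/100+11/100→11/50; 7/50+9/50→8/25; 1/5+11/50→21/50; 13/50+8/25→29/50; 21/50+29/50→1. L = 127/50 ≈ 2.5400.
Efficiency = H/L = 2.5127/2.5400 = 98.9%.

98.9%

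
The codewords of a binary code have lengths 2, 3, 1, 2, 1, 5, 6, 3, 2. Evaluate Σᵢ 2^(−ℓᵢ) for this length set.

With common denominator 2^6 = 64: Σ 2^(−ℓᵢ) = 16/64 + 8/64 + 32/64 + 16/64 + 32/64 + 2/64 + 1/64 + 8/64 + 16/64 = 131/64 = 2.046875.

2.046875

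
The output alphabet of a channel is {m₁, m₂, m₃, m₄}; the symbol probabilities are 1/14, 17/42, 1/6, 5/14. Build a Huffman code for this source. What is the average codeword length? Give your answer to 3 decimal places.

1.833 bits/symbol

Repeatedly combine the two least-probable nodes; the expected code length is the sum of the merged weights.
merge 1/14 + 1/6 → 5/21
merge 5/21 + 5/14 → 25/42
merge 17/42 + 25/42 → 1
L = 5/21 + 25/42 + 1 = 11/6 ≈ 1.833 bits/symbol.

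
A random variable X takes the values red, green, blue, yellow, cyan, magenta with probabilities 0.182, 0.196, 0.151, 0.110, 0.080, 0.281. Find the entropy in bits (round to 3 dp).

H = −Σ pᵢ log₂ pᵢ.
−0.182·log₂(0.182) = 0.4474
−0.196·log₂(0.196) = 0.4608
−0.151·log₂(0.151) = 0.4118
−0.110·log₂(0.110) = 0.3503
−0.080·log₂(0.080) = 0.2915
−0.281·log₂(0.281) = 0.5146
Sum ≈ 2.4764 → 2.476 bits.

2.476 bits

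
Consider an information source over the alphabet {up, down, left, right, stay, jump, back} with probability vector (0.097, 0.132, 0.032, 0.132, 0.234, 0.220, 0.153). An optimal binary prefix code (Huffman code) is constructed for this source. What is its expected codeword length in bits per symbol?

Repeatedly combine the two least-probable nodes; the expected code length is the sum of the merged weights.
merge 4/125 + 97/1000 → 129/1000
merge 129/1000 + 33/250 → 261/1000
merge 33/250 + 153/1000 → 57/200
merge 11/50 + 117/500 → 227/500
merge 261/1000 + 57/200 → 273/500
merge 227/500 + 273/500 → 1
L = 129/1000 + 261/1000 + 57/200 + 227/500 + 273/500 + 1 = 107/40 = 2.675 bits/symbol.

2.675 bits/symbol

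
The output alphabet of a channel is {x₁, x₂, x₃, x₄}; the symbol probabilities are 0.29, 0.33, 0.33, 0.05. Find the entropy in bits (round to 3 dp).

H = −Σ pᵢ log₂ pᵢ.
−0.29·log₂(0.29) = 0.5179
−0.33·log₂(0.33) = 0.5278
−0.33·log₂(0.33) = 0.5278
−0.05·log₂(0.05) = 0.2161
Sum ≈ 1.7896 → 1.790 bits.

1.790 bits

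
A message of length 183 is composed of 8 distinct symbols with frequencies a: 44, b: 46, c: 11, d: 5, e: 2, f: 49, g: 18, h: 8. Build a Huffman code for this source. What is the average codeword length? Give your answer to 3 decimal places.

2.503 bits/symbol

Probabilities are the counts divided by 183.
Repeatedly combine the two least-probable nodes; the expected code length is the sum of the merged weights.
merge 2/183 + 5/183 → 7/183
merge 7/183 + 8/183 → 5/61
merge 11/183 + 5/61 → 26/183
merge 6/61 + 26/183 → 44/183
merge 44/183 + 44/183 → 88/183
merge 46/183 + 49/183 → 95/183
merge 88/183 + 95/183 → 1
L = 7/183 + 5/61 + 26/183 + 44/183 + 88/183 + 95/183 + 1 = 458/183 ≈ 2.503 bits/symbol.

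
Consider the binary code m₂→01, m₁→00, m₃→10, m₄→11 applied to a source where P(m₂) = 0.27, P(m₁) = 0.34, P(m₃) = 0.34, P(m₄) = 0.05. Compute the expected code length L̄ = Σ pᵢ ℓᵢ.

L̄ = Σ pᵢ·ℓᵢ = 0.27·2 + 0.34·2 + 0.34·2 + 0.05·2 = 2 bits/symbol.

2 bits/symbol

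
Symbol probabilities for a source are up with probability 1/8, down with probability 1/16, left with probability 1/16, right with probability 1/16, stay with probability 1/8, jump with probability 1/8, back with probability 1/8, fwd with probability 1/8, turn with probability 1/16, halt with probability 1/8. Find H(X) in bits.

3.25 bits

Each probability is a power of 1/2, so log₂(1/p) is an integer.
H = Σ p·log₂(1/p) = 1/8·3 + 1/16·4 + 1/16·4 + 1/16·4 + 1/8·3 + 1/8·3 + 1/8·3 + 1/8·3 + 1/16·4 + 1/8·3 = 3.25 bits.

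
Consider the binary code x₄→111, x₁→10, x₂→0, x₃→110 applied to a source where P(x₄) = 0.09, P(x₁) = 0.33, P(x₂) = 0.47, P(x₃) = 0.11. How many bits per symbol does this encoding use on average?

L̄ = Σ pᵢ·ℓᵢ = 0.09·3 + 0.33·2 + 0.47·1 + 0.11·3 = 1.73 bits/symbol.

1.73 bits/symbol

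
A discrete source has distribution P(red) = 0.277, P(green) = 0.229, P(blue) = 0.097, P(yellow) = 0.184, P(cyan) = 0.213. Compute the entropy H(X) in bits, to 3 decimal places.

2.251 bits

H = −Σ pᵢ log₂ pᵢ.
−0.277·log₂(0.277) = 0.5130
−0.229·log₂(0.229) = 0.4870
−0.097·log₂(0.097) = 0.3265
−0.184·log₂(0.184) = 0.4494
−0.213·log₂(0.213) = 0.4752
Sum ≈ 2.2511 → 2.251 bits.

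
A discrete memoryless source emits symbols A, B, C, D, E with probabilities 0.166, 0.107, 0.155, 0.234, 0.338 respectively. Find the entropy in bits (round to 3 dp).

H = −Σ pᵢ log₂ pᵢ.
−0.166·log₂(0.166) = 0.4301
−0.107·log₂(0.107) = 0.3450
−0.155·log₂(0.155) = 0.4169
−0.234·log₂(0.234) = 0.4903
−0.338·log₂(0.338) = 0.5289
Sum ≈ 2.2112 → 2.211 bits.

2.211 bits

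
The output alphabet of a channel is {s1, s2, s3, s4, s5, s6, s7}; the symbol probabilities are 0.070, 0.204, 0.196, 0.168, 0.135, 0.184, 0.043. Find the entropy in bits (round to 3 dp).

2.664 bits

H = −Σ pᵢ log₂ pᵢ.
−0.070·log₂(0.070) = 0.2686
−0.204·log₂(0.204) = 0.4678
−0.196·log₂(0.196) = 0.4608
−0.168·log₂(0.168) = 0.4323
−0.135·log₂(0.135) = 0.3900
−0.184·log₂(0.184) = 0.4494
−0.043·log₂(0.043) = 0.1952
Sum ≈ 2.6641 → 2.664 bits.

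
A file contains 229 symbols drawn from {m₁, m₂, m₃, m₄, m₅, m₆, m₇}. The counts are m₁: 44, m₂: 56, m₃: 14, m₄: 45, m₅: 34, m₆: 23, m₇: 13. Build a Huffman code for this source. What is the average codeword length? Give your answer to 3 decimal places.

Probabilities are the counts divided by 229.
Repeatedly combine the two least-probable nodes; the expected code length is the sum of the merged weights.
merge 13/229 + 14/229 → 27/229
merge 23/229 + 27/229 → 50/229
merge 34/229 + 44/229 → 78/229
merge 45/229 + 50/229 → 95/229
merge 56/229 + 78/229 → 134/229
merge 95/229 + 134/229 → 1
L = 27/229 + 50/229 + 78/229 + 95/229 + 134/229 + 1 = 613/229 ≈ 2.677 bits/symbol.

2.677 bits/symbol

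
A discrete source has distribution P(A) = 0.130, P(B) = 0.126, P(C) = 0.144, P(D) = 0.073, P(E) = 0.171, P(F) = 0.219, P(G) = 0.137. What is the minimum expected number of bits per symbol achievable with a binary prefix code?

2.781 bits/symbol

Repeatedly combine the two least-probable nodes; the expected code length is the sum of the merged weights.
merge 73/1000 + 63/500 → 199/1000
merge 13/100 + 137/1000 → 267/1000
merge 18/125 + 171/1000 → 63/200
merge 199/1000 + 219/1000 → 209/500
merge 267/1000 + 63/200 → 291/500
merge 209/500 + 291/500 → 1
L = 199/1000 + 267/1000 + 63/200 + 209/500 + 291/500 + 1 = 2781/1000 = 2.781 bits/symbol.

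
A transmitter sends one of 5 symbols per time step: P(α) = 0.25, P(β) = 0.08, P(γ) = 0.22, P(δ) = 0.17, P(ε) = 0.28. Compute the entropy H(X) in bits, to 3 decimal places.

H = −Σ pᵢ log₂ pᵢ.
−0.25·log₂(0.25) = 0.5000
−0.08·log₂(0.08) = 0.2915
−0.22·log₂(0.22) = 0.4806
−0.17·log₂(0.17) = 0.4346
−0.28·log₂(0.28) = 0.5142
Sum ≈ 2.2209 → 2.221 bits.

2.221 bits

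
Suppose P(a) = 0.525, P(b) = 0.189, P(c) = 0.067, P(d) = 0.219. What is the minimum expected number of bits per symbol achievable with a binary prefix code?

1.731 bits/symbol

Repeatedly combine the two least-probable nodes; the expected code length is the sum of the merged weights.
merge 67/1000 + 189/1000 → 32/125
merge 219/1000 + 32/125 → 19/40
merge 19/40 + 21/40 → 1
L = 32/125 + 19/40 + 1 = 1731/1000 = 1.731 bits/symbol.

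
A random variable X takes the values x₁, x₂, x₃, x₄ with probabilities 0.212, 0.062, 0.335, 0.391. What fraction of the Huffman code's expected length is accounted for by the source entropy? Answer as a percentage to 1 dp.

94.6%

Entropy H = −Σ p log₂ p ≈ 1.7814 bits.
Huffman merges: 31/500+53/250→137/500; 137/500+67/200→609/1000; 391/1000+609/1000→1. L = 1883/1000 ≈ 1.8830.
Efficiency = H/L = 1.7814/1.8830 = 94.6%.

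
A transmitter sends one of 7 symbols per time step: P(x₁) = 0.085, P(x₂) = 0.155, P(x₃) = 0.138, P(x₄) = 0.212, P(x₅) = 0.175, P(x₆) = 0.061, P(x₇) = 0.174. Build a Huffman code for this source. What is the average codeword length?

2.759 bits/symbol

Repeatedly combine the two least-probable nodes; the expected code length is the sum of the merged weights.
merge 61/1000 + 17/200 → 73/500
merge 69/500 + 73/500 → 71/250
merge 31/200 + 87/500 → 329/1000
merge 7/40 + 53/250 → 387/1000
merge 71/250 + 329/1000 → 613/1000
merge 387/1000 + 613/1000 → 1
L = 73/500 + 71/250 + 329/1000 + 387/1000 + 613/1000 + 1 = 2759/1000 = 2.759 bits/symbol.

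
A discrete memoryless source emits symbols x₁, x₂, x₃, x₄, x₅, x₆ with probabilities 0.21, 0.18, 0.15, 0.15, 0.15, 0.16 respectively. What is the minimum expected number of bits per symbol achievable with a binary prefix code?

2.61 bits/symbol

Repeatedly combine the two least-probable nodes; the expected code length is the sum of the merged weights.
merge 3/20 + 3/20 → 3/10
merge 3/20 + 4/25 → 31/100
merge 9/50 + 21/100 → 39/100
merge 3/10 + 31/100 → 61/100
merge 39/100 + 61/100 → 1
L = 3/10 + 31/100 + 39/100 + 61/100 + 1 = 261/100 = 2.61 bits/symbol.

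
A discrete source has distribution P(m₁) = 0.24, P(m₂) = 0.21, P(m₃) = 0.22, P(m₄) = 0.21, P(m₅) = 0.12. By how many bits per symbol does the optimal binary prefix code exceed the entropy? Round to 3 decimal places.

Entropy H = −Σ p log₂ p ≈ 2.2874 bits.
Huffman merges: 3/25+21/100→33/100; 21/100+11/50→43/100; 6/25+33/100→57/100; 43/100+57/100→1. L = 233/100 ≈ 2.3300.
L − H = 2.3300 − 2.2874 = 0.043 bits.

0.043 bits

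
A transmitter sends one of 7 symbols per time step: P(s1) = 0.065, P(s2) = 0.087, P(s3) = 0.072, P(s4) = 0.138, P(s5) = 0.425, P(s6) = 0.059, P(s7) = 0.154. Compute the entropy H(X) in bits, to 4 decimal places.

H = −Σ pᵢ log₂ pᵢ.
−0.065·log₂(0.065) = 0.2563
−0.087·log₂(0.087) = 0.3065
−0.072·log₂(0.072) = 0.2733
−0.138·log₂(0.138) = 0.3943
−0.425·log₂(0.425) = 0.5246
−0.059·log₂(0.059) = 0.2409
−0.154·log₂(0.154) = 0.4156
Sum ≈ 2.4116 → 2.4116 bits.

2.4116 bits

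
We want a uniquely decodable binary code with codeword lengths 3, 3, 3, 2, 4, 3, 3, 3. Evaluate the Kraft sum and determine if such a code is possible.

1.0625; no

With common denominator 2^4 = 16: Σ 2^(−ℓᵢ) = 2/16 + 2/16 + 2/16 + 4/16 + 1/16 + 2/16 + 2/16 + 2/16 = 17/16 = 1.0625.
Kraft's inequality requires Σ ≤ 1; here Σ = 1.0625 > 1, so no such prefix code exists.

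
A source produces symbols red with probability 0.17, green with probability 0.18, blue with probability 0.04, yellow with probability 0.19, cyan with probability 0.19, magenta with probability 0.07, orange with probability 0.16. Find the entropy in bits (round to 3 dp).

2.668 bits

H = −Σ pᵢ log₂ pᵢ.
−0.17·log₂(0.17) = 0.4346
−0.18·log₂(0.18) = 0.4453
−0.04·log₂(0.04) = 0.1858
−0.19·log₂(0.19) = 0.4552
−0.19·log₂(0.19) = 0.4552
−0.07·log₂(0.07) = 0.2686
−0.16·log₂(0.16) = 0.4230
Sum ≈ 2.6677 → 2.668 bits.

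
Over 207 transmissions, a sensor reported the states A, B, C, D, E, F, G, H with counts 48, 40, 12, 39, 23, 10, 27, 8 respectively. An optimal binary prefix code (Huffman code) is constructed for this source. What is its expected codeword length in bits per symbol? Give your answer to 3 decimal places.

2.807 bits/symbol

Probabilities are the counts divided by 207.
Repeatedly combine the two least-probable nodes; the expected code length is the sum of the merged weights.
merge 8/207 + 10/207 → 2/23
merge 4/69 + 2/23 → 10/69
merge 1/9 + 3/23 → 50/207
merge 10/69 + 13/69 → 1/3
merge 40/207 + 16/69 → 88/207
merge 50/207 + 1/3 → 119/207
merge 88/207 + 119/207 → 1
L = 2/23 + 10/69 + 50/207 + 1/3 + 88/207 + 119/207 + 1 = 581/207 ≈ 2.807 bits/symbol.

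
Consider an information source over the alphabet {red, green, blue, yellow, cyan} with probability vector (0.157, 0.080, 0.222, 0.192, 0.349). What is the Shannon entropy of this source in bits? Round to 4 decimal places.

H = −Σ pᵢ log₂ pᵢ.
−0.157·log₂(0.157) = 0.4194
−0.080·log₂(0.080) = 0.2915
−0.222·log₂(0.222) = 0.4820
−0.192·log₂(0.192) = 0.4571
−0.349·log₂(0.349) = 0.5300
Sum ≈ 2.1801 → 2.1801 bits.

2.1801 bits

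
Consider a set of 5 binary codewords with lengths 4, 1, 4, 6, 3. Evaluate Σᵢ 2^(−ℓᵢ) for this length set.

0.765625

With common denominator 2^6 = 64: Σ 2^(−ℓᵢ) = 4/64 + 32/64 + 4/64 + 1/64 + 8/64 = 49/64 = 0.765625.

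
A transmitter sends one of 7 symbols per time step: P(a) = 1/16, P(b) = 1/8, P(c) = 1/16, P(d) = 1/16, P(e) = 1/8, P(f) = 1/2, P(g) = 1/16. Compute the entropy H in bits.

2.25 bits

Each probability is a power of 1/2, so log₂(1/p) is an integer.
H = Σ p·log₂(1/p) = 1/16·4 + 1/8·3 + 1/16·4 + 1/16·4 + 1/8·3 + 1/2·1 + 1/16·4 = 2.25 bits.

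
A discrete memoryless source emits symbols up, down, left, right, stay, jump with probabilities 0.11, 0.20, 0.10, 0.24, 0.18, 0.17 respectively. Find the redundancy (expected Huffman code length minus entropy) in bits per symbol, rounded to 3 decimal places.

0.039 bits

Entropy H = −Σ p log₂ p ≈ 2.5209 bits.
Huffman merges: 1/10+11/100→21/100; 17/100+9/50→7/20; 1/5+21/100→41/100; 6/25+7/20→59/100; 41/100+59/100→1. L = 64/25 ≈ 2.5600.
L − H = 2.5600 − 2.5209 = 0.039 bits.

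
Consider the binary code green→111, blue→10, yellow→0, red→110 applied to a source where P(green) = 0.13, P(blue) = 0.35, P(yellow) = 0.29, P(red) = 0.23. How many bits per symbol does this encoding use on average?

2.07 bits/symbol

L̄ = Σ pᵢ·ℓᵢ = 0.13·3 + 0.35·2 + 0.29·1 + 0.23·3 = 2.07 bits/symbol.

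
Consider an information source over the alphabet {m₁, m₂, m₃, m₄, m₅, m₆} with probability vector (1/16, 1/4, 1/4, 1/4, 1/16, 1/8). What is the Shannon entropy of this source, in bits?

2.375 bits

Each probability is a power of 1/2, so log₂(1/p) is an integer.
H = Σ p·log₂(1/p) = 1/16·4 + 1/4·2 + 1/4·2 + 1/4·2 + 1/16·4 + 1/8·3 = 2.375 bits.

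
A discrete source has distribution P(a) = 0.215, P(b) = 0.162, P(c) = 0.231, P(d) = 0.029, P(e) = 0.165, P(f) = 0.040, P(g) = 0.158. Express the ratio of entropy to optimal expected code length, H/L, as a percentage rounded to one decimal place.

98.1%

Entropy H = −Σ p log₂ p ≈ 2.5739 bits.
Huffman merges: 29/1000+1/25→69/1000; 69/1000+79/500→227/1000; 81/500+33/200→327/1000; 43/200+227/1000→221/500; 231/1000+327/1000→279/500; 221/500+279/500→1. L = 2623/1000 ≈ 2.6230.
Efficiency = H/L = 2.5739/2.6230 = 98.1%.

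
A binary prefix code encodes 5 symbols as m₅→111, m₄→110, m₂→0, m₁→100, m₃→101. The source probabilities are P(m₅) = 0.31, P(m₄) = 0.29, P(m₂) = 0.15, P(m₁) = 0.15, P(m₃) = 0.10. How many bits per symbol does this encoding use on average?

L̄ = Σ pᵢ·ℓᵢ = 0.31·3 + 0.29·3 + 0.15·1 + 0.15·3 + 0.10·3 = 2.7 bits/symbol.

2.7 bits/symbol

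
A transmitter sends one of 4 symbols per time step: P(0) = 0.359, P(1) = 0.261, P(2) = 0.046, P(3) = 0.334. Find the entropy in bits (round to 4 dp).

H = −Σ pᵢ log₂ pᵢ.
−0.359·log₂(0.359) = 0.5306
−0.261·log₂(0.261) = 0.5058
−0.046·log₂(0.046) = 0.2043
−0.334·log₂(0.334) = 0.5284
Sum ≈ 1.7691 → 1.7691 bits.

1.7691 bits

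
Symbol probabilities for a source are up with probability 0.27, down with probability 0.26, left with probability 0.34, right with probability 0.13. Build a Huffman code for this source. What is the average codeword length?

Repeatedly combine the two least-probable nodes; the expected code length is the sum of the merged weights.
merge 13/100 + 13/50 → 39/100
merge 27/100 + 17/50 → 61/100
merge 39/100 + 61/100 → 1
L = 39/100 + 61/100 + 1 = 2 bits/symbol.

2 bits/symbol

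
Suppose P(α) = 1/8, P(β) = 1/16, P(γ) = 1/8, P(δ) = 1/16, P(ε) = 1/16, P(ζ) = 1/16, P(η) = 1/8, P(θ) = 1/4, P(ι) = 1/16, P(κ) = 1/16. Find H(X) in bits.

Each probability is a power of 1/2, so log₂(1/p) is an integer.
H = Σ p·log₂(1/p) = 1/8·3 + 1/16·4 + 1/8·3 + 1/16·4 + 1/16·4 + 1/16·4 + 1/8·3 + 1/4·2 + 1/16·4 + 1/16·4 = 3.125 bits.

3.125 bits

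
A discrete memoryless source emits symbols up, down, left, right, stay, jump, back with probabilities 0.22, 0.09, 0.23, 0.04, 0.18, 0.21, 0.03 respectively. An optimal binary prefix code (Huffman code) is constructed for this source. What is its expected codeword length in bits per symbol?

2.57 bits/symbol

Repeatedly combine the two least-probable nodes; the expected code length is the sum of the merged weights.
merge 3/100 + 1/25 → 7/100
merge 7/100 + 9/100 → 4/25
merge 4/25 + 9/50 → 17/50
merge 21/100 + 11/50 → 43/100
merge 23/100 + 17/50 → 57/100
merge 43/100 + 57/100 → 1
L = 7/100 + 4/25 + 17/50 + 43/100 + 57/100 + 1 = 257/100 = 2.57 bits/symbol.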